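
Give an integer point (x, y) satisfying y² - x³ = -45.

Try small integer x values and check whether x³ - 45 is a perfect square.
x = 21: x³ - 45 = 21³ - 45 = 9261 - 45 = 9216
Is 9216 a perfect square? 96² = 9216 ✓
So (x, y) = (21, 96) is a solution.

x = 21, y = 96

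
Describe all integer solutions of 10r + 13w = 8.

Step 1: Compute gcd(10, 13) = 1.
Since 1 divides 8, solutions exist.

Step 2: Find a particular solution using extended Euclidean algorithm.
We get r₀ = 32, w₀ = -24.
Check: 10*32 + 13*-24 = 8 = 8 ✓

Step 3: Write the general solution.
r = 32 + (13/1)t = 32 + 13t
w = -24 - (10/1)t = -24 - 10t
for any integer t.

r = 32 + 13t, w = -24 - 10t for integer t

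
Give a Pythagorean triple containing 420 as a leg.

We need the other leg and hypotenuse such that 420² + x² = c².
Take x = 144, c = 444: 420² + 144² = 176400 + 20736 = 197136 = 444² ✓
Triple: (420, 144, 444)

(420, 144, 444)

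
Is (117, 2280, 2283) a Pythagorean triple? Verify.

Compute a² + b² = 117² + 2280² = 13689 + 5198400 = 5212089
Compute c² = 2283² = 5212089
Since 5212089 = 5212089, confirmed.

Yes, it is a Pythagorean triple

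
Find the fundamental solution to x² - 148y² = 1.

We seek the smallest positive integers (x, y) with x² - 148y² = 1, i.e., x² = 148y² + 1.
Try successive y values:
y = 1: x² = 148·1² + 1 = 149, not a perfect square
y = 2: x² = 148·2² + 1 = 593, not a perfect square
y = 3: x² = 148·3² + 1 = 1333, not a perfect square
... continuing the search (or via continued fractions) ...
y = 6: x² = 148·6² + 1 = 5329, x = 73 ✓

Verify: 73² - 148·6² = 5329 - 5328 = 1 ✓

x = 73, y = 6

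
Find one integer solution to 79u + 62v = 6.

Step 1: Check solvability.
gcd(79, 62) = 1
Since 1 divides 6, solutions exist.

Step 2: Apply extended Euclidean algorithm to find gcd.
We find integers such that 79*x0 + 62*y0 = 1

Step 3: Scale the particular solution.
Multiply by 6/1 = 6:
u = 66, v = -84

Step 4: Verify.
79*(66) + 62*(-84) = 6 = 6 ✓

u = 66, v = -84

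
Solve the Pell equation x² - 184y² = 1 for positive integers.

We seek the smallest positive integers (x, y) with x² - 184y² = 1, i.e., x² = 184y² + 1.
Try successive y values:
y = 1: x² = 184·1² + 1 = 185, not a perfect square
y = 2: x² = 184·2² + 1 = 737, not a perfect square
y = 3: x² = 184·3² + 1 = 1657, not a perfect square
... continuing the search (or via continued fractions) ...
y = 1794: x² = 184·1794² + 1 = 592192225, x = 24335 ✓

Verify: 24335² - 184·1794² = 592192225 - 592192224 = 1 ✓

x = 24335, y = 1794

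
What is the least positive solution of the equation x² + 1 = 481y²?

We need x² = 481y² - 1. Try successive y:
y = 1: x² = 481·1² - 1 = 480, not a perfect square
y = 2: x² = 481·2² - 1 = 1923, not a perfect square
y = 3: x² = 481·3² - 1 = 4328, not a perfect square
...
y = 43961: x² = 481·43961² - 1 = 929565939600 = 964140² ✓
Check: 964140² - 481·43961² = 929565939600 - 929565939601 = -1 ✓

x = 964140, y = 43961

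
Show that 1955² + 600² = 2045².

Compute a² + b²:
1955² + 600² = 3822025 + 360000 = 4182025
Compute c²:
2045² = 4182025
Since 4182025 = 4182025, it is a Pythagorean triple.

Yes, it is a Pythagorean triple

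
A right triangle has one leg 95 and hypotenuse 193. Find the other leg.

b² = c² - a² = 37249 - 9025 = 28224
b = 168

168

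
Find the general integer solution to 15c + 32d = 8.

Step 1: Compute gcd(15, 32) = 1.
Since 1 divides 8, solutions exist.

Step 2: Find a particular solution using extended Euclidean algorithm.
We get c₀ = 120, d₀ = -56.
Check: 15*120 + 32*-56 = 8 = 8 ✓

Step 3: Write the general solution.
c = 120 + (32/1)t = 120 + 32t
d = -56 - (15/1)t = -56 - 15t
for any integer t.

c = 120 + 32t, d = -56 - 15t for integer t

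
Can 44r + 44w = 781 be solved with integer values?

Step 1: Compute gcd(44, 44).
gcd(44, 44) = 44

Step 2: Check divisibility.
Does 44 divide 781? 781 = 44 x 17 + 33, so no.

By the theorem on linear Diophantine equations, 44r + 44w = 781 has integer solutions if and only if gcd(44, 44) divides 781. Since 44 does not divide 781, no solutions exist.

No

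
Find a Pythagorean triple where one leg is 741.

We need the other leg and hypotenuse such that 741² + x² = c².
Take x = 580, c = 941: 741² + 580² = 549081 + 336400 = 885481 = 941² ✓
Triple: (741, 580, 941)

(741, 580, 941)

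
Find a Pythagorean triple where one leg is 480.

We need the other leg and hypotenuse such that 480² + x² = c².
Take x = 31, c = 481: 480² + 31² = 230400 + 961 = 231361 = 481² ✓
Triple: (31, 480, 481)

(31, 480, 481)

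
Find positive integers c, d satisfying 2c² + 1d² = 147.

Try small values of c and check whether (147 - 2c²)/1 is a perfect square.
c = 7: 2·7² = 98, so 1d² = 147 - 98 = 49, giving d² = 49, d = 7.
Check: 2·7² + 1·7² = 98 + 49 = 147 ✓

c = 7, d = 7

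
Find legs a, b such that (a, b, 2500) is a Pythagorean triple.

We need a² + b² = 2500² = 6250000.
Trying: 2108² + 1344² = 4443664 + 1806336 = 6250000 ✓

(2108, 1344, 2500)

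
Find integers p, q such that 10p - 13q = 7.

Step 1: Check solvability.
gcd(10, 13) = 1
Since 1 divides 7, solutions exist.

Step 2: Apply extended Euclidean algorithm to find gcd.
We find integers such that 10*x0 + 13*y0 = 1

Step 3: Scale the particular solution.
Multiply by 7/1 = 7:
p = 28, q = 21

Step 4: Verify.
10*(28) - 13*(21) = 7 = 7 ✓

p = 28, q = 21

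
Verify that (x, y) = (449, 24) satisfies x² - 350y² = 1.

Compute x² = 449² = 201601
Compute 350y² = 350·24² = 350·576 = 201600
x² - 350y² = 201601 - 201600 = 1
Since this equals 1, (449, 24) is a solution.

Yes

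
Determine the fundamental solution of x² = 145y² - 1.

We need x² = 145y² - 1. Try successive y:
y = 1: x² = 145·1² - 1 = 144 = 12² ✓
Check: 12² - 145·1² = 144 - 145 = -1 ✓

x = 12, y = 1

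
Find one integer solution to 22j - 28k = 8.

Step 1: Check solvability.
gcd(22, 28) = 2
Since 2 divides 8, solutions exist.

Step 2: Apply extended Euclidean algorithm to find gcd.
We find integers such that 22*x0 + 28*y0 = 2

Step 3: Scale the particular solution.
Multiply by 8/2 = 4:
j = -20, k = -16

Step 4: Verify.
22*(-20) - 28*(-16) = 8 = 8 ✓

j = -20, k = -16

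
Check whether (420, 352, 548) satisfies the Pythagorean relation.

Compute a² + b²:
420² + 352² = 176400 + 123904 = 300304
Compute c²:
548² = 300304
Since 300304 = 300304, it is a Pythagorean triple.

Yes, it is a Pythagorean triple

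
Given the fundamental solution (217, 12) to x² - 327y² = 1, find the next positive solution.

Solutions to x² - Dy² = 1 are generated by powers of (x₀ + y₀√D).
The next solution satisfies x₁ + y₁√327 = (x₀ + y₀√327)², giving:
x₁ = x₀² + 327y₀² = 217² + 327·12² = 47089 + 47088 = 94177
y₁ = 2x₀y₀ = 2·217·12 = 5208

Verify: 94177² - 327·5208² = 8869307329 - 8869307328 = 1 ✓

x = 94177, y = 5208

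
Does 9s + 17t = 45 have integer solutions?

Step 1: Compute gcd(9, 17).
gcd(9, 17) = 1

Step 2: Check divisibility.
Does 1 divide 45? 45 = 1 x 45, so yes.

By the theorem on linear Diophantine equations, 9s + 17t = 45 has integer solutions if and only if gcd(9, 17) divides 45. Since 1 | 45, solutions exist.

Yes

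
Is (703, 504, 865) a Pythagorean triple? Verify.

Compute a² + b² = 703² + 504² = 494209 + 254016 = 748225
Compute c² = 865² = 748225
Since 748225 = 748225, confirmed.

Yes, it is a Pythagorean triple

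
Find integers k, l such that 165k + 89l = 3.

Step 1: Check solvability.
gcd(165, 89) = 1
Since 1 divides 3, solutions exist.

Step 2: Apply extended Euclidean algorithm to find gcd.
We find integers such that 165*x0 + 89*y0 = 1

Step 3: Scale the particular solution.
Multiply by 3/1 = 3:
k = 123, l = -228

Step 4: Verify.
165*(123) + 89*(-228) = 3 = 3 ✓

k = 123, l = -228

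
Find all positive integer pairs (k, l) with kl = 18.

The positive divisors of 18 are: 1, 2, 3, 6, 9, 18.
Each divisor d gives the pair (d, 18/d):
(1, 18), (2, 9), (3, 6), (6, 3), (9, 2), (18, 1)

(1, 18), (2, 9), (3, 6), (6, 3), (9, 2), (18, 1)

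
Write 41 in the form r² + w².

We need to find integers r, w > 0 such that r² + w² = 41.
Trying r = 4: w² = 41 - 4² = 41 - 16 = 25
w = 5
Check: 4² + 5² = 16 + 25 = 41 ✓

41 = 4² + 5²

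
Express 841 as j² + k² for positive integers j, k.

We need to find integers j, k > 0 such that j² + k² = 841.
Trying j = 20: k² = 841 - 20² = 841 - 400 = 441
k = 21
Check: 20² + 21² = 400 + 441 = 841 ✓

841 = 20² + 21²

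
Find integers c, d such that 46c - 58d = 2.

Step 1: Check solvability.
gcd(46, 58) = 2
Since 2 divides 2, solutions exist.

Step 2: Apply extended Euclidean algorithm to find gcd.
We find integers such that 46*x0 + 58*y0 = 2

Step 3: Scale the particular solution.
Multiply by 2/2 = 1:
c = -5, d = -4

Step 4: Verify.
46*(-5) - 58*(-4) = 2 = 2 ✓

c = -5, d = -4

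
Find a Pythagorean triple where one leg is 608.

We need the other leg and hypotenuse such that 608² + x² = c².
Take x = 105, c = 617: 608² + 105² = 369664 + 11025 = 380689 = 617² ✓
Triple: (105, 608, 617)

(105, 608, 617)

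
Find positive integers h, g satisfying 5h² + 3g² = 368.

Try small values of h and check whether (368 - 5h²)/3 is a perfect square.
h = 8: 5·8² = 320, so 3g² = 368 - 320 = 48, giving g² = 16, g = 4.
Check: 5·8² + 3·4² = 320 + 48 = 368 ✓

h = 8, g = 4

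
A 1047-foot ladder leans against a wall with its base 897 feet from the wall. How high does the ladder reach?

The ladder, wall, and ground form a right triangle with hypotenuse 1047 and one leg 897.
By the Pythagorean theorem: h² = 1047² - 897² = 1096209 - 804609 = 291600
h = √291600 = 540 feet

540 feet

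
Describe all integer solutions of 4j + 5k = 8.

Step 1: Compute gcd(4, 5) = 1.
Since 1 divides 8, solutions exist.

Step 2: Find a particular solution using extended Euclidean algorithm.
We get j₀ = -8, k₀ = 8.
Check: 4*-8 + 5*8 = 8 = 8 ✓

Step 3: Write the general solution.
j = -8 + (5/1)t = -8 + 5t
k = 8 - (4/1)t = 8 - 4t
for any integer t.

j = -8 + 5t, k = 8 - 4t for integer t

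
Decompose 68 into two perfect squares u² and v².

We need to find integers u, v > 0 such that u² + v² = 68.
Trying u = 2: v² = 68 - 2² = 68 - 4 = 64
v = 8
Check: 2² + 8² = 4 + 64 = 68 ✓

68 = 2² + 8²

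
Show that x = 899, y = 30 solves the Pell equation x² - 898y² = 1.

Compute x² = 899² = 808201
Compute 898y² = 898·30² = 898·900 = 808200
x² - 898y² = 808201 - 808200 = 1
Since this equals 1, (899, 30) is a solution.

Yes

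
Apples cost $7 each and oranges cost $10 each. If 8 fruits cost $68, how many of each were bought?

Let a = apples, o = oranges.
a + o = 8
7a + 10o = 68
Substitute o = 8 - a:
7a + 10(8 - a) = 68
(7 - 10)a = 68 - 80
-3a = -12
a = 4, o = 8 - 4 = 4

Apples: 4, Oranges: 4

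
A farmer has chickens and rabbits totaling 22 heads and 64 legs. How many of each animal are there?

Let c = chickens, r = rabbits.
Heads: c + r = 22
Legs: 2c + 4r = 64
From the first equation, c = 22 - r. Substitute:
2(22 - r) + 4r = 64
44 + 2r = 64
r = (64 - 44)/2 = 10
c = 22 - 10 = 12

Chickens: 12, Rabbits: 10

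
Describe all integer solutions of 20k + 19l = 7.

Step 1: Compute gcd(20, 19) = 1.
Since 1 divides 7, solutions exist.

Step 2: Find a particular solution using extended Euclidean algorithm.
We get k₀ = 7, l₀ = -7.
Check: 20*7 + 19*-7 = 7 = 7 ✓

Step 3: Write the general solution.
k = 7 + (19/1)t = 7 + 19t
l = -7 - (20/1)t = -7 - 20t
for any integer t.

k = 7 + 19t, l = -7 - 20t for integer t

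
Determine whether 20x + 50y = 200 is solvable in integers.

Step 1: Compute gcd(20, 50).
gcd(20, 50) = 10

Step 2: Check divisibility.
Does 10 divide 200? 200 = 10 x 20, so yes.

By the theorem on linear Diophantine equations, 20x + 50y = 200 has integer solutions if and only if gcd(20, 50) divides 200. Since 10 | 200, solutions exist.

Yes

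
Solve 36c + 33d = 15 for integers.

Step 1: Check solvability.
gcd(36, 33) = 3
Since 3 divides 15, solutions exist.

Step 2: Apply extended Euclidean algorithm to find gcd.
We find integers such that 36*x0 + 33*y0 = 3

Step 3: Scale the particular solution.
Multiply by 15/3 = 5:
c = 5, d = -5

Step 4: Verify.
36*(5) + 33*(-5) = 15 = 15 ✓

c = 5, d = -5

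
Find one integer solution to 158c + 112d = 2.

Step 1: Check solvability.
gcd(158, 112) = 2
Since 2 divides 2, solutions exist.

Step 2: Apply extended Euclidean algorithm to find gcd.
We find integers such that 158*x0 + 112*y0 = 2

Step 3: Scale the particular solution.
Multiply by 2/2 = 1:
c = -17, d = 24

Step 4: Verify.
158*(-17) + 112*(24) = 2 = 2 ✓

c = -17, d = 24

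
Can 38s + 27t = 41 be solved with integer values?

Step 1: Compute gcd(38, 27).
gcd(38, 27) = 1

Step 2: Check divisibility.
Does 1 divide 41? 41 = 1 x 41, so yes.

By the theorem on linear Diophantine equations, 38s + 27t = 41 has integer solutions if and only if gcd(38, 27) divides 41. Since 1 | 41, solutions exist.

Yes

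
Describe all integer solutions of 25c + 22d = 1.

Step 1: Compute gcd(25, 22) = 1.
Since 1 divides 1, solutions exist.

Step 2: Find a particular solution using extended Euclidean algorithm.
We get c₀ = -7, d₀ = 8.
Check: 25*-7 + 22*8 = 1 = 1 ✓

Step 3: Write the general solution.
c = -7 + (22/1)t = -7 + 22t
d = 8 - (25/1)t = 8 - 25t
for any integer t.

c = -7 + 22t, d = 8 - 25t for integer t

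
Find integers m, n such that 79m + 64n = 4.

Step 1: Check solvability.
gcd(79, 64) = 1
Since 1 divides 4, solutions exist.

Step 2: Apply extended Euclidean algorithm to find gcd.
We find integers such that 79*x0 + 64*y0 = 1

Step 3: Scale the particular solution.
Multiply by 4/1 = 4:
m = -68, n = 84

Step 4: Verify.
79*(-68) + 64*(84) = 4 = 4 ✓

m = -68, n = 84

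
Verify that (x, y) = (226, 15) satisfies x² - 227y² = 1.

Compute x² = 226² = 51076
Compute 227y² = 227·15² = 227·225 = 51075
x² - 227y² = 51076 - 51075 = 1
Since this equals 1, (226, 15) is a solution.

Yes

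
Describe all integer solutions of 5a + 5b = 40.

Step 1: Compute gcd(5, 5) = 5.
Since 5 divides 40, solutions exist.

Step 2: Find a particular solution using extended Euclidean algorithm.
We get a₀ = 0, b₀ = 8.
Check: 5*0 + 5*8 = 40 = 40 ✓

Step 3: Write the general solution.
a = 0 + (5/5)t = 0 + 1t
b = 8 - (5/5)t = 8 - 1t
for any integer t.

a = 0 + 1t, b = 8 - 1t for integer t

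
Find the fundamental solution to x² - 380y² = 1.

We seek the smallest positive integers (x, y) with x² - 380y² = 1, i.e., x² = 380y² + 1.
Try successive y values:
y = 1: x² = 380·1² + 1 = 381, not a perfect square
y = 2: x² = 380·2² + 1 = 1521, x = 39 ✓

Verify: 39² - 380·2² = 1521 - 1520 = 1 ✓

x = 39, y = 2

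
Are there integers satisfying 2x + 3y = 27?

Step 1: Compute gcd(2, 3).
gcd(2, 3) = 1

Step 2: Check divisibility.
Does 1 divide 27? 27 = 1 x 27, so yes.

By the theorem on linear Diophantine equations, 2x + 3y = 27 has integer solutions if and only if gcd(2, 3) divides 27. Since 1 | 27, solutions exist.

Yes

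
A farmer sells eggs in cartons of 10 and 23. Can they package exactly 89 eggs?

We need non-negative a, b with 10a + 23b = 89.
gcd(10, 23) = 1 divides 89.
Try a = 2: 23b = 89 - 20 = 69, so b = 3.
One way: 2 cartons of 10 and 3 cartons of 23.

Yes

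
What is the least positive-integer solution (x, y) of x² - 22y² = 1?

We seek the smallest positive integers (x, y) with x² - 22y² = 1, i.e., x² = 22y² + 1.
Try successive y values:
y = 1: x² = 22·1² + 1 = 23, not a perfect square
y = 2: x² = 22·2² + 1 = 89, not a perfect square
y = 3: x² = 22·3² + 1 = 199, not a perfect square
... continuing the search (or via continued fractions) ...
y = 42: x² = 22·42² + 1 = 38809, x = 197 ✓

Verify: 197² - 22·42² = 38809 - 38808 = 1 ✓

x = 197, y = 42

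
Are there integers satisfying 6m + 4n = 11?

Step 1: Compute gcd(6, 4).
gcd(6, 4) = 2

Step 2: Check divisibility.
Does 2 divide 11? 11 = 2 x 5 + 1, so no.

By the theorem on linear Diophantine equations, 6m + 4n = 11 has integer solutions if and only if gcd(6, 4) divides 11. Since 2 does not divide 11, no solutions exist.

No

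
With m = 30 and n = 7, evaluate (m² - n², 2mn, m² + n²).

a = m² - n² = 900 - 49 = 851
b = 2mn = 2·30·7 = 420
c = m² + n² = 900 + 49 = 949
Verify: 851² + 420² = 724201 + 176400 = 900601 = 949² ✓

(851, 420, 949)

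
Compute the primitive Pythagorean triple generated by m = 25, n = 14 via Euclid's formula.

a = m² - n² = 25² - 14² = 625 - 196 = 429
b = 2mn = 2·25·14 = 700
c = m² + n² = 625 + 196 = 821
Verify: 429² + 700² = 184041 + 490000 = 674041 = 821² ✓

(429, 700, 821)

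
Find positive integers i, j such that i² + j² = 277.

Search for i with 277 - i² a perfect square.
i = 9: 277 - 9² = 277 - 81 = 196 = 14² ✓
So i = 9, j = 14.

i = 9, j = 14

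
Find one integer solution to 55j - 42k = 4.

Step 1: Check solvability.
gcd(55, 42) = 1
Since 1 divides 4, solutions exist.

Step 2: Apply extended Euclidean algorithm to find gcd.
We find integers such that 55*x0 + 42*y0 = 1

Step 3: Scale the particular solution.
Multiply by 4/1 = 4:
j = 52, k = 68

Step 4: Verify.
55*(52) - 42*(68) = 4 = 4 ✓

j = 52, k = 68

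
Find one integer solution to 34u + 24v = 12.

Step 1: Check solvability.
gcd(34, 24) = 2
Since 2 divides 12, solutions exist.

Step 2: Apply extended Euclidean algorithm to find gcd.
We find integers such that 34*x0 + 24*y0 = 2

Step 3: Scale the particular solution.
Multiply by 12/2 = 6:
u = 30, v = -42

Step 4: Verify.
34*(30) + 24*(-42) = 12 = 12 ✓

u = 30, v = -42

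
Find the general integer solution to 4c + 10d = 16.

Step 1: Compute gcd(4, 10) = 2.
Since 2 divides 16, solutions exist.

Step 2: Find a particular solution using extended Euclidean algorithm.
We get c₀ = -16, d₀ = 8.
Check: 4*-16 + 10*8 = 16 = 16 ✓

Step 3: Write the general solution.
c = -16 + (10/2)t = -16 + 5t
d = 8 - (4/2)t = 8 - 2t
for any integer t.

c = -16 + 5t, d = 8 - 2t for integer t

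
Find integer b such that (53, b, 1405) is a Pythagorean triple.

b² = c² - a² = 1405² - 53² = 1974025 - 2809 = 1971216
b = sqrt(1971216) = 1404

1404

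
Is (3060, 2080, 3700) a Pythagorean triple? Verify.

Compute a² + b² = 3060² + 2080² = 9363600 + 4326400 = 13690000
Compute c² = 3700² = 13690000
Since 13690000 = 13690000, confirmed.

Yes, it is a Pythagorean triple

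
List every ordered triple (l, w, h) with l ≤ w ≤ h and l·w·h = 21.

Iterate l from 1 to ⌊21^(1/3)⌋. For each l dividing 21, iterate w ≥ l with w dividing 21/l, and set h = 21/(l·w).
Triples found (2): (1×1×21), (1×3×7)

(1×1×21), (1×3×7)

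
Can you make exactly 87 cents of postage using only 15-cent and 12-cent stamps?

We need non-negative x, y with 15x + 12y = 87.
gcd(15, 12) = 3 divides 87, so integer solutions exist.
Search for a non-negative one: x = 1 gives 12y = 87 - 15 = 72, so y = 6.
Check: 15·1 + 12·6 = 87 ✓

Yes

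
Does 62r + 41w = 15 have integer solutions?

Step 1: Compute gcd(62, 41).
gcd(62, 41) = 1

Step 2: Check divisibility.
Does 1 divide 15? 15 = 1 x 15, so yes.

By the theorem on linear Diophantine equations, 62r + 41w = 15 has integer solutions if and only if gcd(62, 41) divides 15. Since 1 | 15, solutions exist.

Yes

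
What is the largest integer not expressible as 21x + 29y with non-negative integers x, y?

For two coprime denominations a and b, the Frobenius number (largest value not representable as a non-negative combination) is ab - a - b.
Here gcd(21, 29) = 1, so they are coprime.
F(21, 29) = 21·29 - 21 - 29 = 609 - 50 = 559

559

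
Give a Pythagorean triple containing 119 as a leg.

We need the other leg and hypotenuse such that 119² + x² = c².
Take x = 120, c = 169: 119² + 120² = 14161 + 14400 = 28561 = 169² ✓
Triple: (119, 120, 169)

(119, 120, 169)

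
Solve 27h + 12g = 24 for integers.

Step 1: Check solvability.
gcd(27, 12) = 3
Since 3 divides 24, solutions exist.

Step 2: Apply extended Euclidean algorithm to find gcd.
We find integers such that 27*x0 + 12*y0 = 3

Step 3: Scale the particular solution.
Multiply by 24/3 = 8:
h = 8, g = -16

Step 4: Verify.
27*(8) + 12*(-16) = 24 = 24 ✓

h = 8, g = -16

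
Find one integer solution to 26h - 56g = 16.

Step 1: Check solvability.
gcd(26, 56) = 2
Since 2 divides 16, solutions exist.

Step 2: Apply extended Euclidean algorithm to find gcd.
We find integers such that 26*x0 + 56*y0 = 2

Step 3: Scale the particular solution.
Multiply by 16/2 = 8:
h = 104, g = 48

Step 4: Verify.
26*(104) - 56*(48) = 16 = 16 ✓

h = 104, g = 48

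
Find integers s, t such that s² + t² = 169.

We need to find integers s, t > 0 such that s² + t² = 169.
Trying s = 5: t² = 169 - 5² = 169 - 25 = 144
t = 12
Check: 5² + 12² = 25 + 144 = 169 ✓

169 = 5² + 12²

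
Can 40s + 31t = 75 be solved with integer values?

Step 1: Compute gcd(40, 31).
gcd(40, 31) = 1

Step 2: Check divisibility.
Does 1 divide 75? 75 = 1 x 75, so yes.

By the theorem on linear Diophantine equations, 40s + 31t = 75 has integer solutions if and only if gcd(40, 31) divides 75. Since 1 | 75, solutions exist.

Yes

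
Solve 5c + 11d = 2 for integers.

Step 1: Check solvability.
gcd(5, 11) = 1
Since 1 divides 2, solutions exist.

Step 2: Apply extended Euclidean algorithm to find gcd.
We find integers such that 5*x0 + 11*y0 = 1

Step 3: Scale the particular solution.
Multiply by 2/1 = 2:
c = -4, d = 2

Step 4: Verify.
5*(-4) + 11*(2) = 2 = 2 ✓

c = -4, d = 2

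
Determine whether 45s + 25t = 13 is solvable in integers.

Step 1: Compute gcd(45, 25).
gcd(45, 25) = 5

Step 2: Check divisibility.
Does 5 divide 13? 13 = 5 x 2 + 3, so no.

By the theorem on linear Diophantine equations, 45s + 25t = 13 has integer solutions if and only if gcd(45, 25) divides 13. Since 5 does not divide 13, no solutions exist.

No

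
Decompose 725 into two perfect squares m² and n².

We need to find integers m, n > 0 such that m² + n² = 725.
Trying m = 7: n² = 725 - 7² = 725 - 49 = 676
n = 26
Check: 7² + 26² = 49 + 676 = 725 ✓

725 = 7² + 26²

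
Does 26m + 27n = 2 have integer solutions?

Step 1: Compute gcd(26, 27).
gcd(26, 27) = 1

Step 2: Check divisibility.
Does 1 divide 2? 2 = 1 x 2, so yes.

By the theorem on linear Diophantine equations, 26m + 27n = 2 has integer solutions if and only if gcd(26, 27) divides 2. Since 1 | 2, solutions exist.

Yes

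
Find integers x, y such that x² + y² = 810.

We need to find integers x, y > 0 such that x² + y² = 810.
Trying x = 9: y² = 810 - 9² = 810 - 81 = 729
y = 27
Check: 9² + 27² = 81 + 729 = 810 ✓

810 = 9² + 27²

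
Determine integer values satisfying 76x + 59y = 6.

Step 1: Check solvability.
gcd(76, 59) = 1
Since 1 divides 6, solutions exist.

Step 2: Apply extended Euclidean algorithm to find gcd.
We find integers such that 76*x0 + 59*y0 = 1

Step 3: Scale the particular solution.
Multiply by 6/1 = 6:
x = 42, y = -54

Step 4: Verify.
76*(42) + 59*(-54) = 6 = 6 ✓

x = 42, y = -54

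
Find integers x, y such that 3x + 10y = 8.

Step 1: Check solvability.
gcd(3, 10) = 1
Since 1 divides 8, solutions exist.

Step 2: Apply extended Euclidean algorithm to find gcd.
We find integers such that 3*x0 + 10*y0 = 1

Step 3: Scale the particular solution.
Multiply by 8/1 = 8:
x = -24, y = 8

Step 4: Verify.
3*(-24) + 10*(8) = 8 = 8 ✓

x = -24, y = 8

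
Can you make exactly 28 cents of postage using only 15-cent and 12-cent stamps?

We need non-negative x, y with 15x + 12y = 28.
gcd(15, 12) = 3, and 3 does not divide 28.
No integer solutions exist, so certainly no non-negative ones.

No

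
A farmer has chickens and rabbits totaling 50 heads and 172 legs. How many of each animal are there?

Let c = chickens, r = rabbits.
Heads: c + r = 50
Legs: 2c + 4r = 172
From the first equation, c = 50 - r. Substitute:
2(50 - r) + 4r = 172
100 + 2r = 172
r = (172 - 100)/2 = 36
c = 50 - 36 = 14

Chickens: 14, Rabbits: 36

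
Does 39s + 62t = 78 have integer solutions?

Step 1: Compute gcd(39, 62).
gcd(39, 62) = 1

Step 2: Check divisibility.
Does 1 divide 78? 78 = 1 x 78, so yes.

By the theorem on linear Diophantine equations, 39s + 62t = 78 has integer solutions if and only if gcd(39, 62) divides 78. Since 1 | 78, solutions exist.

Yes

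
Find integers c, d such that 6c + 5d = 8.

Step 1: Check solvability.
gcd(6, 5) = 1
Since 1 divides 8, solutions exist.

Step 2: Apply extended Euclidean algorithm to find gcd.
We find integers such that 6*x0 + 5*y0 = 1

Step 3: Scale the particular solution.
Multiply by 8/1 = 8:
c = 8, d = -8

Step 4: Verify.
6*(8) + 5*(-8) = 8 = 8 ✓

c = 8, d = -8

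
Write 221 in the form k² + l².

We need to find integers k, l > 0 such that k² + l² = 221.
Trying k = 5: l² = 221 - 5² = 221 - 25 = 196
l = 14
Check: 5² + 14² = 25 + 196 = 221 ✓

221 = 5² + 14²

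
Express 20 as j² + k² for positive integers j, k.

We need to find integers j, k > 0 such that j² + k² = 20.
Trying j = 2: k² = 20 - 2² = 20 - 4 = 16
k = 4
Check: 2² + 4² = 4 + 16 = 20 ✓

20 = 2² + 4²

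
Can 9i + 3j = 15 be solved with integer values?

Step 1: Compute gcd(9, 3).
gcd(9, 3) = 3

Step 2: Check divisibility.
Does 3 divide 15? 15 = 3 x 5, so yes.

By the theorem on linear Diophantine equations, 9i + 3j = 15 has integer solutions if and only if gcd(9, 3) divides 15. Since 3 | 15, solutions exist.

Yes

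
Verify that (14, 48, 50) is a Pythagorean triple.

Compute a² + b² = 14² + 48² = 196 + 2304 = 2500
Compute c² = 50² = 2500
Since 2500 = 2500, confirmed.

Yes, it is a Pythagorean triple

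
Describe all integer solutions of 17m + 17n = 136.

Step 1: Compute gcd(17, 17) = 17.
Since 17 divides 136, solutions exist.

Step 2: Find a particular solution using extended Euclidean algorithm.
We get m₀ = 0, n₀ = 8.
Check: 17*0 + 17*8 = 136 = 136 ✓

Step 3: Write the general solution.
m = 0 + (17/17)t = 0 + 1t
n = 8 - (17/17)t = 8 - 1t
for any integer t.

m = 0 + 1t, n = 8 - 1t for integer t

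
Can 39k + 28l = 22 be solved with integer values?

Step 1: Compute gcd(39, 28).
gcd(39, 28) = 1

Step 2: Check divisibility.
Does 1 divide 22? 22 = 1 x 22, so yes.

By the theorem on linear Diophantine equations, 39k + 28l = 22 has integer solutions if and only if gcd(39, 28) divides 22. Since 1 | 22, solutions exist.

Yes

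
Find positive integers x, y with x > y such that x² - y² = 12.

Factor: x² - y² = (x+y)(x-y) = 12.
We need two factors of 12 with the same parity.
Use x+y = 6 and x-y = 2 (product 6·2 = 12).
Adding: 2x = 8, so x = 4.
Subtracting: 2y = 4, so y = 2.
Check: 4² - 2² = 16 - 4 = 12 ✓

x = 4, y = 2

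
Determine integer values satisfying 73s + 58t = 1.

Step 1: Check solvability.
gcd(73, 58) = 1
Since 1 divides 1, solutions exist.

Step 2: Apply extended Euclidean algorithm to find gcd.
We find integers such that 73*x0 + 58*y0 = 1

Step 3: Scale the particular solution.
Multiply by 1/1 = 1:
s = -27, t = 34

Step 4: Verify.
73*(-27) + 58*(34) = 1 = 1 ✓

s = -27, t = 34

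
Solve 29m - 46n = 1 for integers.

Step 1: Check solvability.
gcd(29, 46) = 1
Since 1 divides 1, solutions exist.

Step 2: Apply extended Euclidean algorithm to find gcd.
We find integers such that 29*x0 + 46*y0 = 1

Step 3: Scale the particular solution.
Multiply by 1/1 = 1:
m = -19, n = -12

Step 4: Verify.
29*(-19) - 46*(-12) = 1 = 1 ✓

m = -19, n = -12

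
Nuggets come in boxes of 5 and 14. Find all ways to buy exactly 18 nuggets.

We need non-negative integers (x, y) with 5x + 14y = 18.
For each x in 0..3, check if 18 - 5x is a non-negative multiple of 14.
No x yields an integer y ≥ 0.

No solution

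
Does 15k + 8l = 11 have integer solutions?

Step 1: Compute gcd(15, 8).
gcd(15, 8) = 1

Step 2: Check divisibility.
Does 1 divide 11? 11 = 1 x 11, so yes.

By the theorem on linear Diophantine equations, 15k + 8l = 11 has integer solutions if and only if gcd(15, 8) divides 11. Since 1 | 11, solutions exist.

Yes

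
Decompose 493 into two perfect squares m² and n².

We need to find integers m, n > 0 such that m² + n² = 493.
Trying m = 3: n² = 493 - 3² = 493 - 9 = 484
n = 22
Check: 3² + 22² = 9 + 484 = 493 ✓

493 = 3² + 22²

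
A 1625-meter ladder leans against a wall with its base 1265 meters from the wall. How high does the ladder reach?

The ladder, wall, and ground form a right triangle with hypotenuse 1625 and one leg 1265.
By the Pythagorean theorem: h² = 1625² - 1265² = 2640625 - 1600225 = 1040400
h = √1040400 = 1020 meters

1020 meters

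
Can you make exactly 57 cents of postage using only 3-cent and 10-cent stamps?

We need non-negative x, y with 3x + 10y = 57.
gcd(3, 10) = 1 divides 57, so integer solutions exist.
Search for a non-negative one: x = 9 gives 10y = 57 - 27 = 30, so y = 3.
Check: 3·9 + 10·3 = 57 ✓

Yes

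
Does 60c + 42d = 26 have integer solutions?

Step 1: Compute gcd(60, 42).
gcd(60, 42) = 6

Step 2: Check divisibility.
Does 6 divide 26? 26 = 6 x 4 + 2, so no.

By the theorem on linear Diophantine equations, 60c + 42d = 26 has integer solutions if and only if gcd(60, 42) divides 26. Since 6 does not divide 26, no solutions exist.

No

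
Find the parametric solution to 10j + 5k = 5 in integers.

Step 1: Compute gcd(10, 5) = 5.
Since 5 divides 5, solutions exist.

Step 2: Find a particular solution using extended Euclidean algorithm.
We get j₀ = 0, k₀ = 1.
Check: 10*0 + 5*1 = 5 = 5 ✓

Step 3: Write the general solution.
j = 0 + (5/5)t = 0 + 1t
k = 1 - (10/5)t = 1 - 2t
for any integer t.

j = 0 + 1t, k = 1 - 2t for integer t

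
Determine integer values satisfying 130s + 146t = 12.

Step 1: Check solvability.
gcd(130, 146) = 2
Since 2 divides 12, solutions exist.

Step 2: Apply extended Euclidean algorithm to find gcd.
We find integers such that 130*x0 + 146*y0 = 2

Step 3: Scale the particular solution.
Multiply by 12/2 = 6:
s = 54, t = -48

Step 4: Verify.
130*(54) + 146*(-48) = 12 = 12 ✓

s = 54, t = -48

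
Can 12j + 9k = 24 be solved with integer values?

Step 1: Compute gcd(12, 9).
gcd(12, 9) = 3

Step 2: Check divisibility.
Does 3 divide 24? 24 = 3 x 8, so yes.

By the theorem on linear Diophantine equations, 12j + 9k = 24 has integer solutions if and only if gcd(12, 9) divides 24. Since 3 | 24, solutions exist.

Yes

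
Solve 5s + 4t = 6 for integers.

Step 1: Check solvability.
gcd(5, 4) = 1
Since 1 divides 6, solutions exist.

Step 2: Apply extended Euclidean algorithm to find gcd.
We find integers such that 5*x0 + 4*y0 = 1

Step 3: Scale the particular solution.
Multiply by 6/1 = 6:
s = 6, t = -6

Step 4: Verify.
5*(6) + 4*(-6) = 6 = 6 ✓

s = 6, t = -6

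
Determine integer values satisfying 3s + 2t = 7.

Step 1: Check solvability.
gcd(3, 2) = 1
Since 1 divides 7, solutions exist.

Step 2: Apply extended Euclidean algorithm to find gcd.
We find integers such that 3*x0 + 2*y0 = 1

Step 3: Scale the particular solution.
Multiply by 7/1 = 7:
s = 7, t = -7

Step 4: Verify.
3*(7) + 2*(-7) = 7 = 7 ✓

s = 7, t = -7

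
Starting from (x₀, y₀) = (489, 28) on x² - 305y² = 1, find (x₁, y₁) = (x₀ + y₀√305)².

Solutions to x² - Dy² = 1 are generated by powers of (x₀ + y₀√D).
The next solution satisfies x₁ + y₁√305 = (x₀ + y₀√305)², giving:
x₁ = x₀² + 305y₀² = 489² + 305·28² = 239121 + 239120 = 478241
y₁ = 2x₀y₀ = 2·489·28 = 27384

Verify: 478241² - 305·27384² = 228714454081 - 228714454080 = 1 ✓

x = 478241, y = 27384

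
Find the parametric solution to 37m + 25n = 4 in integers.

Step 1: Compute gcd(37, 25) = 1.
Since 1 divides 4, solutions exist.

Step 2: Find a particular solution using extended Euclidean algorithm.
We get m₀ = -8, n₀ = 12.
Check: 37*-8 + 25*12 = 4 = 4 ✓

Step 3: Write the general solution.
m = -8 + (25/1)t = -8 + 25t
n = 12 - (37/1)t = 12 - 37t
for any integer t.

m = -8 + 25t, n = 12 - 37t for integer t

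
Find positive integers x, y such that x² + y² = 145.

Search for x with 145 - x² a perfect square.
x = 1: 145 - 1² = 145 - 1 = 144 = 12² ✓
So x = 1, y = 12.

x = 1, y = 12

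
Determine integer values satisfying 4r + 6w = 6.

Step 1: Check solvability.
gcd(4, 6) = 2
Since 2 divides 6, solutions exist.

Step 2: Apply extended Euclidean algorithm to find gcd.
We find integers such that 4*x0 + 6*y0 = 2

Step 3: Scale the particular solution.
Multiply by 6/2 = 3:
r = -3, w = 3

Step 4: Verify.
4*(-3) + 6*(3) = 6 = 6 ✓

r = -3, w = 3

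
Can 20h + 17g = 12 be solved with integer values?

Step 1: Compute gcd(20, 17).
gcd(20, 17) = 1

Step 2: Check divisibility.
Does 1 divide 12? 12 = 1 x 12, so yes.

By the theorem on linear Diophantine equations, 20h + 17g = 12 has integer solutions if and only if gcd(20, 17) divides 12. Since 1 | 12, solutions exist.

Yes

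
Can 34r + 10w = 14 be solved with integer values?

Step 1: Compute gcd(34, 10).
gcd(34, 10) = 2

Step 2: Check divisibility.
Does 2 divide 14? 14 = 2 x 7, so yes.

By the theorem on linear Diophantine equations, 34r + 10w = 14 has integer solutions if and only if gcd(34, 10) divides 14. Since 2 | 14, solutions exist.

Yes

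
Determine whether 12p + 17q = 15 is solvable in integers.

Step 1: Compute gcd(12, 17).
gcd(12, 17) = 1

Step 2: Check divisibility.
Does 1 divide 15? 15 = 1 x 15, so yes.

By the theorem on linear Diophantine equations, 12p + 17q = 15 has integer solutions if and only if gcd(12, 17) divides 15. Since 1 | 15, solutions exist.

Yes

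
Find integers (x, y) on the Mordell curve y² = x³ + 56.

Try small integer x values and check whether x³ + 56 is a perfect square.
x = 2: x³ + 56 = 2³ + 56 = 8 + 56 = 64
Is 64 a perfect square? 8² = 64 ✓
So (x, y) = (2, -8) is a solution.

x = 2, y = -8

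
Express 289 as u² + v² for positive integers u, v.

We need to find integers u, v > 0 such that u² + v² = 289.
Trying u = 8: v² = 289 - 8² = 289 - 64 = 225
v = 15
Check: 8² + 15² = 64 + 225 = 289 ✓

289 = 8² + 15²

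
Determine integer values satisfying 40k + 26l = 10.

Step 1: Check solvability.
gcd(40, 26) = 2
Since 2 divides 10, solutions exist.

Step 2: Apply extended Euclidean algorithm to find gcd.
We find integers such that 40*x0 + 26*y0 = 2

Step 3: Scale the particular solution.
Multiply by 10/2 = 5:
k = 10, l = -15

Step 4: Verify.
40*(10) + 26*(-15) = 10 = 10 ✓

k = 10, l = -15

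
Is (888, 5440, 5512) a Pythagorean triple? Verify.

Compute a² + b² = 888² + 5440² = 788544 + 29593600 = 30382144
Compute c² = 5512² = 30382144
Since 30382144 = 30382144, confirmed.

Yes, it is a Pythagorean triple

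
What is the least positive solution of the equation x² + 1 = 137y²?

We need x² = 137y² - 1. Try successive y:
y = 1: x² = 137·1² - 1 = 136, not a perfect square
y = 2: x² = 137·2² - 1 = 547, not a perfect square
y = 3: x² = 137·3² - 1 = 1232, not a perfect square
...
y = 149: x² = 137·149² - 1 = 3041536 = 1744² ✓
Check: 1744² - 137·149² = 3041536 - 3041537 = -1 ✓

x = 1744, y = 149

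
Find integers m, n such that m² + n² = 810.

We need to find integers m, n > 0 such that m² + n² = 810.
Trying m = 9: n² = 810 - 9² = 810 - 81 = 729
n = 27
Check: 9² + 27² = 81 + 729 = 810 ✓

810 = 9² + 27²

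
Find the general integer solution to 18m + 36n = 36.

Step 1: Compute gcd(18, 36) = 18.
Since 18 divides 36, solutions exist.

Step 2: Find a particular solution using extended Euclidean algorithm.
We get m₀ = 2, n₀ = 0.
Check: 18*2 + 36*0 = 36 = 36 ✓

Step 3: Write the general solution.
m = 2 + (36/18)t = 2 + 2t
n = 0 - (18/18)t = 0 - 1t
for any integer t.

m = 2 + 2t, n = 0 - 1t for integer t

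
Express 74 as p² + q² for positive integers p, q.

We need to find integers p, q > 0 such that p² + q² = 74.
Trying p = 5: q² = 74 - 5² = 74 - 25 = 49
q = 7
Check: 5² + 7² = 25 + 49 = 74 ✓

74 = 5² + 7²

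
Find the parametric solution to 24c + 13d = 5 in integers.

Step 1: Compute gcd(24, 13) = 1.
Since 1 divides 5, solutions exist.

Step 2: Find a particular solution using extended Euclidean algorithm.
We get c₀ = 30, d₀ = -55.
Check: 24*30 + 13*-55 = 5 = 5 ✓

Step 3: Write the general solution.
c = 30 + (13/1)t = 30 + 13t
d = -55 - (24/1)t = -55 - 24t
for any integer t.

c = 30 + 13t, d = -55 - 24t for integer t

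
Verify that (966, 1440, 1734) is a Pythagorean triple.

Compute a² + b² = 966² + 1440² = 933156 + 2073600 = 3006756
Compute c² = 1734² = 3006756
Since 3006756 = 3006756, confirmed.

Yes, it is a Pythagorean triple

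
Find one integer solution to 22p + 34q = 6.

Step 1: Check solvability.
gcd(22, 34) = 2
Since 2 divides 6, solutions exist.

Step 2: Apply extended Euclidean algorithm to find gcd.
We find integers such that 22*x0 + 34*y0 = 2

Step 3: Scale the particular solution.
Multiply by 6/2 = 3:
p = -9, q = 6

Step 4: Verify.
22*(-9) + 34*(6) = 6 = 6 ✓

p = -9, q = 6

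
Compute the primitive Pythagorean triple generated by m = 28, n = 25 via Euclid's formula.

a = m² - n² = 28² - 25² = 784 - 625 = 159
b = 2mn = 2·28·25 = 1400
c = m² + n² = 784 + 625 = 1409
Verify: 159² + 1400² = 25281 + 1960000 = 1985281 = 1409² ✓

(159, 1400, 1409)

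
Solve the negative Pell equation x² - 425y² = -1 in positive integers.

We need x² = 425y² - 1. Try successive y:
y = 1: x² = 425·1² - 1 = 424, not a perfect square
y = 2: x² = 425·2² - 1 = 1699, not a perfect square
y = 3: x² = 425·3² - 1 = 3824, not a perfect square
...
y = 13: x² = 425·13² - 1 = 71824 = 268² ✓
Check: 268² - 425·13² = 71824 - 71825 = -1 ✓

x = 268, y = 13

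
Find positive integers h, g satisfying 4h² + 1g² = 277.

Try small values of h and check whether (277 - 4h²)/1 is a perfect square.
h = 7: 4·7² = 196, so 1g² = 277 - 196 = 81, giving g² = 81, g = 9.
Check: 4·7² + 1·9² = 196 + 81 = 277 ✓

h = 7, g = 9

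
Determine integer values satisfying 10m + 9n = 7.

Step 1: Check solvability.
gcd(10, 9) = 1
Since 1 divides 7, solutions exist.

Step 2: Apply extended Euclidean algorithm to find gcd.
We find integers such that 10*x0 + 9*y0 = 1

Step 3: Scale the particular solution.
Multiply by 7/1 = 7:
m = 7, n = -7

Step 4: Verify.
10*(7) + 9*(-7) = 7 = 7 ✓

m = 7, n = -7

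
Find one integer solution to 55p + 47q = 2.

Step 1: Check solvability.
gcd(55, 47) = 1
Since 1 divides 2, solutions exist.

Step 2: Apply extended Euclidean algorithm to find gcd.
We find integers such that 55*x0 + 47*y0 = 1

Step 3: Scale the particular solution.
Multiply by 2/1 = 2:
p = 12, q = -14

Step 4: Verify.
55*(12) + 47*(-14) = 2 = 2 ✓

p = 12, q = -14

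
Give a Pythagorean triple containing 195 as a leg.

We need the other leg and hypotenuse such that 195² + x² = c².
Take x = 28, c = 197: 195² + 28² = 38025 + 784 = 38809 = 197² ✓
Triple: (195, 28, 197)

(195, 28, 197)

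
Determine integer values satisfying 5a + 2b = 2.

Step 1: Check solvability.
gcd(5, 2) = 1
Since 1 divides 2, solutions exist.

Step 2: Apply extended Euclidean algorithm to find gcd.
We find integers such that 5*x0 + 2*y0 = 1

Step 3: Scale the particular solution.
Multiply by 2/1 = 2:
a = 2, b = -4

Step 4: Verify.
5*(2) + 2*(-4) = 2 = 2 ✓

a = 2, b = -4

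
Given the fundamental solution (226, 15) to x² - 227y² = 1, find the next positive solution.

Solutions to x² - Dy² = 1 are generated by powers of (x₀ + y₀√D).
The next solution satisfies x₁ + y₁√227 = (x₀ + y₀√227)², giving:
x₁ = x₀² + 227y₀² = 226² + 227·15² = 51076 + 51075 = 102151
y₁ = 2x₀y₀ = 2·226·15 = 6780

Verify: 102151² - 227·6780² = 10434826801 - 10434826800 = 1 ✓

x = 102151, y = 6780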